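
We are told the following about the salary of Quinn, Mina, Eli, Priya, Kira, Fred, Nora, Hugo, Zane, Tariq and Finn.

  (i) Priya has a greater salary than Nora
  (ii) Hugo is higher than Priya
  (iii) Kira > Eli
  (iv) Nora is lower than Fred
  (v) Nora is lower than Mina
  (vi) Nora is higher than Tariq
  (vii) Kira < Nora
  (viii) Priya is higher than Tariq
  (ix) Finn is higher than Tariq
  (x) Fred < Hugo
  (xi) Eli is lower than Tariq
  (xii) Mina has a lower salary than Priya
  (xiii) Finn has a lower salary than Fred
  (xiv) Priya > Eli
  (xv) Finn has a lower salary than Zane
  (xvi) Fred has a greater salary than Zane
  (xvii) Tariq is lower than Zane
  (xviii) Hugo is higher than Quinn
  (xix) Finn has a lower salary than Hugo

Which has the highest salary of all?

Eli is not greatest since Eli < Kira; Tariq is not greatest since Tariq < Nora; Kira is not greatest since Kira < Nora; Nora is not greatest since Nora < Priya; Finn is not greatest since Finn < Fred; Zane is not greatest since Zane < Fred; Fred is not greatest since Fred < Hugo; Quinn is not greatest since Quinn < Hugo; Mina is not greatest since Mina < Priya; Priya is not greatest since Priya < Hugo.
Only Hugo has nothing above it, so Hugo is the highest salary.

Hugo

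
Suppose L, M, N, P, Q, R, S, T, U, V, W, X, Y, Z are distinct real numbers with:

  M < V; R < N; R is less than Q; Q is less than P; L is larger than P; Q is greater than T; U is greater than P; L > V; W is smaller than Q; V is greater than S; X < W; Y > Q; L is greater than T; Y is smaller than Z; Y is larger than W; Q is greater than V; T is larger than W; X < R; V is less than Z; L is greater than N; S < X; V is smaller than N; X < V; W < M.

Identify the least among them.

S

Chaining upward from S: directly above it, X, V; then W, R, Q, N, L, Z; then T, M, P, Y; then U.
That covers every other element, and nothing is given below S, so S is the least.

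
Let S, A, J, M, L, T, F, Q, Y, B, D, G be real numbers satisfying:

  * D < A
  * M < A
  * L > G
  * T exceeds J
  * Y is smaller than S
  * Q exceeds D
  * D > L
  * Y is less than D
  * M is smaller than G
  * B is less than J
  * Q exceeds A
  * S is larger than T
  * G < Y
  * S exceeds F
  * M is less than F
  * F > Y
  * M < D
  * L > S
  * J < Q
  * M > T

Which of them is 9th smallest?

L

Chaining the given pairs: B < J < T < M < G < Y < F < S < L < D < A < Q.
Counting 9 from the smallest end gives L.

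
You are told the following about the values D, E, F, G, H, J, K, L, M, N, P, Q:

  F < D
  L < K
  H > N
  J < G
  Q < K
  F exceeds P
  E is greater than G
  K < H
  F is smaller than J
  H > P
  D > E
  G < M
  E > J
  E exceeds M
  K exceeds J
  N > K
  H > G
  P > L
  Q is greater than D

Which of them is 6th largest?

E

Chaining the given pairs: L < P < F < J < G < M < E < D < Q < K < N < H.
The 6th largest is E.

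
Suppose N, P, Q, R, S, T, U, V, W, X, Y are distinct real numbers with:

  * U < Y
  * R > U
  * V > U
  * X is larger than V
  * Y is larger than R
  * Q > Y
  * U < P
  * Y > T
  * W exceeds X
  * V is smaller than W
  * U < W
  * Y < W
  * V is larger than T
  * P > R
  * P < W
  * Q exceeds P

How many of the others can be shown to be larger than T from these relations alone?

5

Directly above T: V, Y.
One step further: X, Q, W (5 so far).
No other element is forced above T by the given relations, so the count is 5.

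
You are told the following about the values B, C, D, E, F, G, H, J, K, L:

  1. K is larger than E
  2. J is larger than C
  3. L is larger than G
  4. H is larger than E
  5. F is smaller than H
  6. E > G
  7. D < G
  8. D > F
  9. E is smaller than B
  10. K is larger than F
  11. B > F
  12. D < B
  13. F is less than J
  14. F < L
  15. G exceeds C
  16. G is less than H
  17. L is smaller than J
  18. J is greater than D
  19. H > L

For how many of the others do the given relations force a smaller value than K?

5

The elements the relations force below K are C, F, D, G, E — no chain reaches any other.
That is 5.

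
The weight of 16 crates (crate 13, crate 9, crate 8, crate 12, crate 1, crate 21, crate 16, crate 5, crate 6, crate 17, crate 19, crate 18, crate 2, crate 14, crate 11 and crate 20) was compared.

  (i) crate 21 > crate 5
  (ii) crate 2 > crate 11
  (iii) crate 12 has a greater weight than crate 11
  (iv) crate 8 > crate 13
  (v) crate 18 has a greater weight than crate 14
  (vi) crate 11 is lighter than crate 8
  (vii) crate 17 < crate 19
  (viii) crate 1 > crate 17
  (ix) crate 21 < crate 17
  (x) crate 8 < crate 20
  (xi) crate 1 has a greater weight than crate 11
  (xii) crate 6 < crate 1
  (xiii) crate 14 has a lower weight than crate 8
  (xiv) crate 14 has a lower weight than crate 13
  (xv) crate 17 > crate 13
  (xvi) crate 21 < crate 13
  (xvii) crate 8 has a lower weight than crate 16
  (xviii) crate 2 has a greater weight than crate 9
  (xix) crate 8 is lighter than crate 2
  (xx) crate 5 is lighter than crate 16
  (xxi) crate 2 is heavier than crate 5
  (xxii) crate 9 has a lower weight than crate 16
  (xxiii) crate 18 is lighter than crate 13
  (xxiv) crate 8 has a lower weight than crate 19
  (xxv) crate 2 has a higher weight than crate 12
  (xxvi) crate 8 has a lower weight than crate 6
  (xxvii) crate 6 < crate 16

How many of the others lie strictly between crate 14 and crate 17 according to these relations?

2

The relations place crate 14 below crate 17. An element lies strictly between them when it is forced above crate 14 and also forced below crate 17.
Above crate 14: {crate 18, crate 13, crate 8, crate 6, crate 16, crate 20, crate 2, crate 1, crate 19}. Below crate 17: {crate 5, crate 18, crate 21, crate 13}.
Intersection: {crate 18, crate 13} — 2.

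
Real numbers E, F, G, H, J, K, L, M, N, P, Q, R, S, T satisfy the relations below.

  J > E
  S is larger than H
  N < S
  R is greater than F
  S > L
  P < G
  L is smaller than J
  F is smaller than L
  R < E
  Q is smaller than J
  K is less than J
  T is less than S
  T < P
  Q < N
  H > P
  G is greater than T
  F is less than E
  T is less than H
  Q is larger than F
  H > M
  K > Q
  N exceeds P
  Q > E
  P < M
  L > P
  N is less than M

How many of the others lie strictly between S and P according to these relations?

4

The relations place P below S. An element lies strictly between them when it is forced above P and also forced below S.
Above P: {L, N, M, H, G, J}. Below S: {F, T, R, E, Q, L, N, M, H}.
Intersection: {L, N, M, H} — 4.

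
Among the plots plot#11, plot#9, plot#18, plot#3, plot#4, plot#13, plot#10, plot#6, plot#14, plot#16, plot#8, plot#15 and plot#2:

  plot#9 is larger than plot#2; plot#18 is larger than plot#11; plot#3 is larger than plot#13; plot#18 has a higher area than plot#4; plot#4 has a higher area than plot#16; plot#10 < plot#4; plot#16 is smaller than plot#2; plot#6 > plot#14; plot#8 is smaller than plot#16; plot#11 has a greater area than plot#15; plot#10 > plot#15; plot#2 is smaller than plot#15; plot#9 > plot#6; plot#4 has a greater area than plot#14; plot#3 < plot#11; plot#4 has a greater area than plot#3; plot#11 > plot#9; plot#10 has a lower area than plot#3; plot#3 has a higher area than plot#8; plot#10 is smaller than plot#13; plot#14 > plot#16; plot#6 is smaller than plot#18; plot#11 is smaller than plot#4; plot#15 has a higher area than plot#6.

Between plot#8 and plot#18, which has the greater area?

plot#18

The relevant relations are plot#8 < plot#16; plot#16 < plot#14; plot#14 < plot#6; plot#6 < plot#15; plot#15 < plot#10; plot#10 < plot#13; plot#13 < plot#3; plot#3 < plot#11; plot#11 < plot#4; plot#4 < plot#18.
Chaining these gives plot#8 < plot#16 < plot#14 < plot#6 < plot#15 < plot#10 < plot#13 < plot#3 < plot#11 < plot#4 < plot#18.
So plot#8 < plot#18; plot#18 is the larger of the two.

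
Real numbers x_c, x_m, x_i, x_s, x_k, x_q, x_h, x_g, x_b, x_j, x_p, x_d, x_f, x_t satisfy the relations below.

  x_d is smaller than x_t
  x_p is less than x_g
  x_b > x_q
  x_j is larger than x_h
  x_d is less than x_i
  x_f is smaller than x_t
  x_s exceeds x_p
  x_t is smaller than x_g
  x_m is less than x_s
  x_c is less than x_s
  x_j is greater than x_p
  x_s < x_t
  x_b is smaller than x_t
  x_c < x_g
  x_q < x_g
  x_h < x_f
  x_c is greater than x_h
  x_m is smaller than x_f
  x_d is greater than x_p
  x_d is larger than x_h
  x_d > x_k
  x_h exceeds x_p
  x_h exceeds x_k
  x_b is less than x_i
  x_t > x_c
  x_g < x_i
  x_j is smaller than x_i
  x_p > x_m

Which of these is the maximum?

x_i

Chaining downward from x_i: directly below it, x_b, x_j, x_d, x_g; then x_p, x_q, x_k, x_h, x_c, x_t; then x_m, x_f, x_s.
That covers every other element, and nothing is given above x_i, so x_i is the maximum.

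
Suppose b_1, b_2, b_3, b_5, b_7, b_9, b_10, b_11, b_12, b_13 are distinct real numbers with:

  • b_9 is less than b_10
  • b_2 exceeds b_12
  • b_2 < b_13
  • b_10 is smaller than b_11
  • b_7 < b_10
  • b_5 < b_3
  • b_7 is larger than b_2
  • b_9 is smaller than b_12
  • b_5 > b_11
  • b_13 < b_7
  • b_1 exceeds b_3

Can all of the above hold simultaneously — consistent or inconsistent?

Every relation is compatible with b_9 < b_12 < b_2 < b_13 < b_7 < b_10 < b_11 < b_5 < b_3 < b_1; the set is consistent.

consistent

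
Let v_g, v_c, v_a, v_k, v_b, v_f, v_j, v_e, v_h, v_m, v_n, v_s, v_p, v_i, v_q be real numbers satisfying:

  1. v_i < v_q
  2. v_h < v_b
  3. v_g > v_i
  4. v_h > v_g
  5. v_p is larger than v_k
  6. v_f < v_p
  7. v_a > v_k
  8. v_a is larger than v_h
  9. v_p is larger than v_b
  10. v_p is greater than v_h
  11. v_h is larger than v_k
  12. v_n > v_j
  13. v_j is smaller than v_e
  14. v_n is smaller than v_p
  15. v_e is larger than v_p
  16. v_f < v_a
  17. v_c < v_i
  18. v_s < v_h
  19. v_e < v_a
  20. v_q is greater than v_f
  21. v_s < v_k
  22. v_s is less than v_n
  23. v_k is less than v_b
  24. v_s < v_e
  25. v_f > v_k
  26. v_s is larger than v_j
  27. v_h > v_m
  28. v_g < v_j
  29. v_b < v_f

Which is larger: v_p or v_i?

The relevant relations are v_i < v_g; v_g < v_j; v_j < v_s; v_s < v_k; v_k < v_h; v_h < v_b; v_b < v_f; v_f < v_p.
Together: v_i < v_g < v_j < v_s < v_k < v_h < v_b < v_f < v_p.
So v_i < v_p; v_p is the larger of the two.

v_p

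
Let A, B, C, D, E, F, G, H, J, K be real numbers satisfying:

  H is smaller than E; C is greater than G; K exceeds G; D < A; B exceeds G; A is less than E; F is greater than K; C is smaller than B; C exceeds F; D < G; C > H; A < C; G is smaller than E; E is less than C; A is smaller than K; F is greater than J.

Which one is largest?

Chaining downward from B: directly below it, G, C; then D, A, H, F, E; then J, K.
That covers every other element, and nothing is given above B, so B is the largest.

B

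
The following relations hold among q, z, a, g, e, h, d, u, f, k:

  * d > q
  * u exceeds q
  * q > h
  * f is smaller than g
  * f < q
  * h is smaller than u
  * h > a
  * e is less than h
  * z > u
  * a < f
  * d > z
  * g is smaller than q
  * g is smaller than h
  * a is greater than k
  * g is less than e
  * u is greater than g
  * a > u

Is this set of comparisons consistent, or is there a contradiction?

We have u < a stated directly, yet also a < f < g < e < h < q < u by chaining the others — so a < u. Contradiction.

inconsistent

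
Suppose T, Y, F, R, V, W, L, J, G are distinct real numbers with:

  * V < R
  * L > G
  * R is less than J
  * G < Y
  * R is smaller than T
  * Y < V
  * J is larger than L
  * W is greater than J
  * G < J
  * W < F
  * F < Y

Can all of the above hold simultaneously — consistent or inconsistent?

Chaining the given relations yields J < W < F < Y < V < R, so J < R. But one relation states R < J. These cannot both hold.

inconsistent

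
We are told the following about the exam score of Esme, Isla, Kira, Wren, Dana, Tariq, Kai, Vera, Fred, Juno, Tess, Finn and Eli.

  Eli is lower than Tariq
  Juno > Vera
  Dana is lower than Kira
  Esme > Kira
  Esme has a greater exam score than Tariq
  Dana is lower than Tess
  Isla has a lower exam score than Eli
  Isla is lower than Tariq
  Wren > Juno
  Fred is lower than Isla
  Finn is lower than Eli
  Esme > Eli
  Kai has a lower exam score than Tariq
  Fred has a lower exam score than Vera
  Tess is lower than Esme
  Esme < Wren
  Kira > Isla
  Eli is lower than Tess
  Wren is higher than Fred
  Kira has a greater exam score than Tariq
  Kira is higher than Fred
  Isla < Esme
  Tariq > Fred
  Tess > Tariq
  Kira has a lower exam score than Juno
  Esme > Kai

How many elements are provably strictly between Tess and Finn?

2

The relations place Finn below Tess. An element lies strictly between them when it is forced above Finn and also forced below Tess.
Above Finn: {Eli, Tariq, Kira, Juno, Esme, Wren}. Below Tess: {Kai, Fred, Isla, Eli, Tariq, Dana}.
Intersection: {Eli, Tariq} — 2.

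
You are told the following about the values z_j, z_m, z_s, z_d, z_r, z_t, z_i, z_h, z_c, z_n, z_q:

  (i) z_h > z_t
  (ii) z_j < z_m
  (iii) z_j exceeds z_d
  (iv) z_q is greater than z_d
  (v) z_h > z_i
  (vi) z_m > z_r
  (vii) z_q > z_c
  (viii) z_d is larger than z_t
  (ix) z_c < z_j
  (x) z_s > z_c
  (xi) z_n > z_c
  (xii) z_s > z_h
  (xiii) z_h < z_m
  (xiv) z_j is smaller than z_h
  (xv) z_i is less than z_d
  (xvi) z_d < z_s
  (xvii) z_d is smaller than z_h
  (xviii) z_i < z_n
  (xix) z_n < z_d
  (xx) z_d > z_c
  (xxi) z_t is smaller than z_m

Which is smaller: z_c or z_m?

z_c

z_c < z_n < z_d < z_j < z_h < z_m, by transitivity through z_n, z_d, z_j, z_h.
So z_c < z_m; z_c is the smaller of the two.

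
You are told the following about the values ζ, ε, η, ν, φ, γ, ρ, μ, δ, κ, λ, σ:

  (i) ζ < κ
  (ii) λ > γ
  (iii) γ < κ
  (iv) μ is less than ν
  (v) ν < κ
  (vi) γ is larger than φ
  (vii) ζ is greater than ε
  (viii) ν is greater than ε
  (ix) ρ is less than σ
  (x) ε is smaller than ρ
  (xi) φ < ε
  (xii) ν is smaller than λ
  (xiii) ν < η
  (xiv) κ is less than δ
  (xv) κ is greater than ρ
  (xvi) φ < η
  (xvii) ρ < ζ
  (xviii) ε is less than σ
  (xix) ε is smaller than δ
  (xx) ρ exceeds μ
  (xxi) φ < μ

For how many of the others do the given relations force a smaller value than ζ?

The elements the relations force below ζ are φ, ε, μ, ρ — no chain reaches any other.
That is 4.

4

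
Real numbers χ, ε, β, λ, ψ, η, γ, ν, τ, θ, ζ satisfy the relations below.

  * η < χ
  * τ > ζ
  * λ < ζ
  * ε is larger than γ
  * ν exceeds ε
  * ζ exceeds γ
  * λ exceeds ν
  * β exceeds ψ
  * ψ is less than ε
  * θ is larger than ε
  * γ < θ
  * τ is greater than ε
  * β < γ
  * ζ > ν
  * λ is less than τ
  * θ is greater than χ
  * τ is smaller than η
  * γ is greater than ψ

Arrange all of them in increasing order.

Nothing is placed below ψ, so it is least; from there ψ < β; β < γ; γ < ε; ε < ν; ν < λ; λ < ζ; ζ < τ; τ < η; η < χ; χ < θ, each given directly.

ψ < β < γ < ε < ν < λ < ζ < τ < η < χ < θ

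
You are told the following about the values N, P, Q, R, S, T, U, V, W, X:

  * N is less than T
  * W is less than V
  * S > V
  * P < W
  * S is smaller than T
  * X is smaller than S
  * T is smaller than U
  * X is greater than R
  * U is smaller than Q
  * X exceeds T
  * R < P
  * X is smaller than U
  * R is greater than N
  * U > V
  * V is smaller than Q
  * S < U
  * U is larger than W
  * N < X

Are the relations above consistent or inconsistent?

Chaining the given relations yields S < T < X, so S < X. But one relation states X < S. These cannot both hold.

inconsistent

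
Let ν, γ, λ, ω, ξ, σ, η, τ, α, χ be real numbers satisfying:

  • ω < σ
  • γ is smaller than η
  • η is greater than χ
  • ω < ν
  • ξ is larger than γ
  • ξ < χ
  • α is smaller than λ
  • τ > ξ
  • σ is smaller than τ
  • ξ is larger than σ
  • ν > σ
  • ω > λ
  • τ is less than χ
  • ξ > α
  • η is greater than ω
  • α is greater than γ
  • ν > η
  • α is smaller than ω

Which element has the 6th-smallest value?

ξ

Chaining the given pairs: γ < α < λ < ω < σ < ξ < τ < χ < η < ν.
Counting 6 from the smallest end gives ξ.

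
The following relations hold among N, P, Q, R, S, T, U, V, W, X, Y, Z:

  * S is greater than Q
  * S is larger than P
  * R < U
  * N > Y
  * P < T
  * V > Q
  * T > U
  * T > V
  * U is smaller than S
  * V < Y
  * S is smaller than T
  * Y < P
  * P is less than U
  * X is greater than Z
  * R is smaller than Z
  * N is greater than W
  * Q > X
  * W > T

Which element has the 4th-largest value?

S

Piecing the relations together gives one ordering: R < Z < X < Q < V < Y < P < U < S < T < W < N.
The 4th largest is S.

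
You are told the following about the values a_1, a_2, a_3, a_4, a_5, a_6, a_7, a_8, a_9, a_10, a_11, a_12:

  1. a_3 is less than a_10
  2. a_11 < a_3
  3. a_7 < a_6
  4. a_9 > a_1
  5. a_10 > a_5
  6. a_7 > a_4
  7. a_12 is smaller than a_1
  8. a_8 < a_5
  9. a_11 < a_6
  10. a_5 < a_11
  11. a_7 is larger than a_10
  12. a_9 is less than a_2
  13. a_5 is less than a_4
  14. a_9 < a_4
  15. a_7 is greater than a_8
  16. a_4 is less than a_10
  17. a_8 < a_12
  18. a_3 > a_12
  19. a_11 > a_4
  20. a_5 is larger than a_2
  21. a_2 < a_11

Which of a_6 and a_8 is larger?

a_6

Link the given pairs in sequence: a_8 < a_12; a_12 < a_1; a_1 < a_9; a_9 < a_2; a_2 < a_5; a_5 < a_4; a_4 < a_11; a_11 < a_3; a_3 < a_10; a_10 < a_7; a_7 < a_6.
Chaining these gives a_8 < a_12 < a_1 < a_9 < a_2 < a_5 < a_4 < a_11 < a_3 < a_10 < a_7 < a_6.
So a_8 < a_6; a_6 is the larger of the two.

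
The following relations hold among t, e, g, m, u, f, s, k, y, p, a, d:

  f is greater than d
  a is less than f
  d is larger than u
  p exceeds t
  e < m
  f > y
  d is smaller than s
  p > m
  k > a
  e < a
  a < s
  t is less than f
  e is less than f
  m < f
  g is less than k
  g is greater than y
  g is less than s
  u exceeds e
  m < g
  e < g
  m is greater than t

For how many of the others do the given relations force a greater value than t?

6

The elements the relations force above t are m, g, k, f, p, s — no chain reaches any other.
That is 6.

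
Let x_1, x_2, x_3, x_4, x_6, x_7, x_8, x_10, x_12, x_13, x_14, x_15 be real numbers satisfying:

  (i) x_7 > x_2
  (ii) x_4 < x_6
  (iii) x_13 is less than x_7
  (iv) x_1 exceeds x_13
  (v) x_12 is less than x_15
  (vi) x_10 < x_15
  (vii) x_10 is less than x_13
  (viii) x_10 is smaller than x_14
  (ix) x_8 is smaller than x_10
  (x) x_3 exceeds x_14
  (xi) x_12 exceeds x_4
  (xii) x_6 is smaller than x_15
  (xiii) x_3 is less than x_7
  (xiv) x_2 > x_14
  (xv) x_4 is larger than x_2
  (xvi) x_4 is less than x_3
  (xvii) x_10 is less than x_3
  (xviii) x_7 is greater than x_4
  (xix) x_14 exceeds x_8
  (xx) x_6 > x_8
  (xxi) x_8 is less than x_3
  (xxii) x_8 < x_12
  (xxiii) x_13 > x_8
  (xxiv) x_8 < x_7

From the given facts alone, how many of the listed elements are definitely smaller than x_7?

Directly below x_7: x_8, x_13, x_2, x_4, x_3.
One step further: x_10, x_14 (7 so far).
No other element is forced below x_7 by the given relations, so the count is 7.

7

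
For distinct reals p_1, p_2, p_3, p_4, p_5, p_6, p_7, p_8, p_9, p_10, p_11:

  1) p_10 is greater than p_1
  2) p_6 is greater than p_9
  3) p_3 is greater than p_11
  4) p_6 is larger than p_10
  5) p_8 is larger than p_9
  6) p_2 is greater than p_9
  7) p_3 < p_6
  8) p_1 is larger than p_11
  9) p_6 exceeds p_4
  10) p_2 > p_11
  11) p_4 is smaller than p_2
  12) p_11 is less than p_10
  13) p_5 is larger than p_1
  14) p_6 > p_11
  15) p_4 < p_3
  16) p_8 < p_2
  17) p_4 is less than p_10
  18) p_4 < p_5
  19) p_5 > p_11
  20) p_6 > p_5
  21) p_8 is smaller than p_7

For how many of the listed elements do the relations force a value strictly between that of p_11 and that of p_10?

Chaining upward from p_11 reaches: p_3, p_2, p_1, p_5, p_6.
Chaining downward from p_10 reaches: p_4, p_1.
Strictly between p_11 and p_10 are those in both lists: p_1 — 1 element.

1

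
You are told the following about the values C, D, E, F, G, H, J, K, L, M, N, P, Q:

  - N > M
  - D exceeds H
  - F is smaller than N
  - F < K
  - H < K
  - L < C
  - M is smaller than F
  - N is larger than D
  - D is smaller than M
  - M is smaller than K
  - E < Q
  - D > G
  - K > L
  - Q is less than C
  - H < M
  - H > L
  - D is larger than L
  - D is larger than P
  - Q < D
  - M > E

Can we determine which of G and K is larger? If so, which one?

K

G < D and D < M give G < M.
Then M < F extends the chain to F.
With F < K: G < D < M < F < K.
So K is larger.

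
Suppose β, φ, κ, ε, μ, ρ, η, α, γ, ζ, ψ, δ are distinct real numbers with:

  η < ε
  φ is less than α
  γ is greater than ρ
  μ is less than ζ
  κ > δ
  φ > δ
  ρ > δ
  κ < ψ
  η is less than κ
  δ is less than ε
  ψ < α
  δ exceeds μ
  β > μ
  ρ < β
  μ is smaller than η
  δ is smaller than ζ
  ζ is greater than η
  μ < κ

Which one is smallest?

δ is not least since μ < δ; η is not least since μ < η; κ is not least since δ < κ; ρ is not least since δ < ρ; ψ is not least since κ < ψ; ζ is not least since μ < ζ; β is not least since μ < β; φ is not least since δ < φ; γ is not least since ρ < γ; α is not least since φ < α; ε is not least since δ < ε.
Only μ has nothing below it, so μ is the smallest.

μ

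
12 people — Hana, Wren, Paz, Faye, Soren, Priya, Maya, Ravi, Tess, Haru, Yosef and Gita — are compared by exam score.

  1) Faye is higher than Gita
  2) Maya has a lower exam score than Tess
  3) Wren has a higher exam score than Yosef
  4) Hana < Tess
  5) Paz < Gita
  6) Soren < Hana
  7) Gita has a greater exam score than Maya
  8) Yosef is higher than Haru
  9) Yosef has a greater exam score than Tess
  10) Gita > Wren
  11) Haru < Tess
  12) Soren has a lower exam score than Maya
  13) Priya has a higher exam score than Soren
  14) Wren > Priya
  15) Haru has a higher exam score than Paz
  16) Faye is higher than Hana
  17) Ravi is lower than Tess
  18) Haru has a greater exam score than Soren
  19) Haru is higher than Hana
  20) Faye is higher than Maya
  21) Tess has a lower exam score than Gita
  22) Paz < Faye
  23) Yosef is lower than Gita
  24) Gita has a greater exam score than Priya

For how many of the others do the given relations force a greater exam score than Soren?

9

Directly above Soren: Hana, Haru, Maya, Priya.
One step further: Tess, Yosef, Wren, Gita, Faye (9 so far).
No other element is forced above Soren by the given relations, so the count is 9.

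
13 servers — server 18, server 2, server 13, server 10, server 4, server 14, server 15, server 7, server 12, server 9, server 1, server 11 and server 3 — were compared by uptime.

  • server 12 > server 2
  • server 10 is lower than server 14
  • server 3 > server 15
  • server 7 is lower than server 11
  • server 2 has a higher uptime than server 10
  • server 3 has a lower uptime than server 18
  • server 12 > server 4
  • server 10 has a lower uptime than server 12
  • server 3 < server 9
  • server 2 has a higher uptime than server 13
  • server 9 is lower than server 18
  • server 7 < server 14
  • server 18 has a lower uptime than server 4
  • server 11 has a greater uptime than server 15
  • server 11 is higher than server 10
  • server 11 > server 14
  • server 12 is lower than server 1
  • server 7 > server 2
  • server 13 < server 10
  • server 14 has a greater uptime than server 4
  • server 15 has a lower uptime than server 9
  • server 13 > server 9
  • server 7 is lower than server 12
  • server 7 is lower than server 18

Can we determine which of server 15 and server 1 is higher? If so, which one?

server 1

Chaining the given relations: server 15 < server 3 < server 9 < server 13 < server 10 < server 2 < server 7 < server 18 < server 4 < server 12 < server 1.
So server 1 is higher.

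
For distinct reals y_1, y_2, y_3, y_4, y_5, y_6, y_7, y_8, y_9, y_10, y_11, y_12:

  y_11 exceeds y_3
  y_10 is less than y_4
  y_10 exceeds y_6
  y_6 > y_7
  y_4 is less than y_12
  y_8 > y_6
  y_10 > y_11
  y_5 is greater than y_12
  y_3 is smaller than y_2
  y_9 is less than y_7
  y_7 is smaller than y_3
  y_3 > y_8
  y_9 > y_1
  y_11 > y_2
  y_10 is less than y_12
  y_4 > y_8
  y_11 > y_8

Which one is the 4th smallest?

y_6

Piecing the relations together gives one ordering: y_1 < y_9 < y_7 < y_6 < y_8 < y_3 < y_2 < y_11 < y_10 < y_4 < y_12 < y_5.
Counting 4 from the smallest end gives y_6.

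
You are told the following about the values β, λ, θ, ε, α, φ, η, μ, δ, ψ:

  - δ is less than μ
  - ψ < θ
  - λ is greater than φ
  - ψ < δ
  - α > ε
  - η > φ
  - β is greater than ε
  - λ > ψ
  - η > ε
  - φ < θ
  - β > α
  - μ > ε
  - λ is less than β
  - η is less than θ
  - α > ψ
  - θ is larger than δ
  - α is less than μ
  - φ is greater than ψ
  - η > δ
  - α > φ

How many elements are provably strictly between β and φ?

2

The relations place φ below β. An element lies strictly between them when it is forced above φ and also forced below β.
Above φ: {λ, η, α, μ, θ}. Below β: {ε, ψ, λ, α}.
Intersection: {λ, α} — 2.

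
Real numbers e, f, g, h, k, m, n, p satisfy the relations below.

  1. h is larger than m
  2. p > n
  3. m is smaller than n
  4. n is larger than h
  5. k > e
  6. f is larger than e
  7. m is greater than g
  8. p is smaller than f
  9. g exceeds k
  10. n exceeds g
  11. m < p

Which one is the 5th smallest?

The consecutive relations fix a unique order: e < k < g < m < h < n < p < f.
The 5th smallest is h.

h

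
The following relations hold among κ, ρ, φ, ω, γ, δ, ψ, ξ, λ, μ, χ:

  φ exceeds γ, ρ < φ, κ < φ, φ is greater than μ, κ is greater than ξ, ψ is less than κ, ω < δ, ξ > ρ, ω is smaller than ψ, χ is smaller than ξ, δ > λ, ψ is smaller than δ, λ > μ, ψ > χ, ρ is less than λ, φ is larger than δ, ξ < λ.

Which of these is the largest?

φ

Chaining downward from φ: directly below it, γ, ρ, μ, κ, δ; then ξ, ω, ψ, λ; then χ.
That covers every other element, and nothing is given above φ, so φ is the largest.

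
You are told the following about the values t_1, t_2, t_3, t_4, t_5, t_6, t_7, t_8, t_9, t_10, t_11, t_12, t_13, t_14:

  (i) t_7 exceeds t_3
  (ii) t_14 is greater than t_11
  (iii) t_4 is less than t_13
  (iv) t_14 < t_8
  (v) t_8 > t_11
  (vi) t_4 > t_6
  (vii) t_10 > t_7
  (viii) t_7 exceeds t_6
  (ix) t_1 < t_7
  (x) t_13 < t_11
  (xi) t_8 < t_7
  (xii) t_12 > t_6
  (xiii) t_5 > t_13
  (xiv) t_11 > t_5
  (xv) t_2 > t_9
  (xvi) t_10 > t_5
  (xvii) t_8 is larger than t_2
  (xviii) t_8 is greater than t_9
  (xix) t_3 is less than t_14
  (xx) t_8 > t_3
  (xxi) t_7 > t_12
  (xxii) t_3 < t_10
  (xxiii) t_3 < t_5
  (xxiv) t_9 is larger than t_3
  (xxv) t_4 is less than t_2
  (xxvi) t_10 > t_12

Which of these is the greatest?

Chaining downward from t_10: directly below it, t_3, t_5, t_12, t_7; then t_6, t_13, t_1, t_8; then t_4, t_11, t_9, t_14, t_2.
That covers every other element, and nothing is given above t_10, so t_10 is the greatest.

t_10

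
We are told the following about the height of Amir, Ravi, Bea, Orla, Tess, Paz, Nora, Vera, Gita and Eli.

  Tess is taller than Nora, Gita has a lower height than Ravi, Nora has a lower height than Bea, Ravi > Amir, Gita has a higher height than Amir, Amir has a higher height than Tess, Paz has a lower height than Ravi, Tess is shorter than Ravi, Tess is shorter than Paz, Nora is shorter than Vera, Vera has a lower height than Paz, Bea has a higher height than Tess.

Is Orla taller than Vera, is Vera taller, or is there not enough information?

Following every chain through Orla: nothing is chained to Orla.
Vera is not reached, and no chain runs the other way from Vera to Orla.
So the given relations leave the order of Orla and Vera undetermined.

undetermined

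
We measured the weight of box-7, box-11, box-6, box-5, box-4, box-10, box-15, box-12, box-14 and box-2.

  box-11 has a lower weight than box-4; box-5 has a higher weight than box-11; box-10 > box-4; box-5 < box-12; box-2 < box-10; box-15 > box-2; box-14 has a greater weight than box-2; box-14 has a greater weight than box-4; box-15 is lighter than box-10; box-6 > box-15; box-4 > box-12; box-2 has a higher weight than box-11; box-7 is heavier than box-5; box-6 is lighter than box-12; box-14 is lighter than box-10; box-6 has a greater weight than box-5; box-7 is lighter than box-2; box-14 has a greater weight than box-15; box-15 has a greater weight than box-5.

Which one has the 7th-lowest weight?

box-12

Chaining the given pairs: box-11 < box-5 < box-7 < box-2 < box-15 < box-6 < box-12 < box-4 < box-14 < box-10.
The 7th smallest is box-12.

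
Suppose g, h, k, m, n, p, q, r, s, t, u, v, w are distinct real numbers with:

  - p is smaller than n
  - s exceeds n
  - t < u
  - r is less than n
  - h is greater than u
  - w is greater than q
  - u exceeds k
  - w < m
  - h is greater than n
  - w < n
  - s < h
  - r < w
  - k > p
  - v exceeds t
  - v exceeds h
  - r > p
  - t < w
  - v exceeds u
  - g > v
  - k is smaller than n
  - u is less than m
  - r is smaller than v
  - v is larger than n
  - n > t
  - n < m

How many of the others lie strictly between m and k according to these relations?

2

The relations place k below m. An element lies strictly between them when it is forced above k and also forced below m.
Above k: {n, u, s, h, v, g}. Below m: {p, q, t, r, w, n, u}.
Intersection: {n, u} — 2.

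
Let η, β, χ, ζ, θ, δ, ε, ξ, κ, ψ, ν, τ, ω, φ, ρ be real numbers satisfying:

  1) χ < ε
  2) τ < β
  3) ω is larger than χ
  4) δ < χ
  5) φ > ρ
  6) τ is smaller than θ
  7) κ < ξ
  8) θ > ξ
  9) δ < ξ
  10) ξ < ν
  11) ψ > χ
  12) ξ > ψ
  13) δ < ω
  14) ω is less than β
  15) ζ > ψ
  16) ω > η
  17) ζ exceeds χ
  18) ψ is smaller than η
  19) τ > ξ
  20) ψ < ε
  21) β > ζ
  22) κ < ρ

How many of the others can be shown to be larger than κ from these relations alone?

The elements the relations force above κ are ξ, ν, τ, ρ, β, θ, φ — no chain reaches any other.
That is 7.

7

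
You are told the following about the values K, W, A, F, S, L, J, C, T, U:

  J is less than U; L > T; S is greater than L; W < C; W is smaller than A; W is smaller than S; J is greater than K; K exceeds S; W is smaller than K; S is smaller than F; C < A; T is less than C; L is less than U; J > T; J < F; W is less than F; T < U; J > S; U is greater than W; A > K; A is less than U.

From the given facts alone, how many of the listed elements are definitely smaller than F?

From F the given relations immediately reach W, S, J.
From those, T, L, K — 6 in total.
No other element is forced below F by the given relations, so the count is 6.

6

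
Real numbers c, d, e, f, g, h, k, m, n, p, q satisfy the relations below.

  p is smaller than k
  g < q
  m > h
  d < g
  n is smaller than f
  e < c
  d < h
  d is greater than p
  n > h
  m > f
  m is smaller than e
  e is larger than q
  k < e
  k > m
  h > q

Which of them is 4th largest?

The consecutive relations fix a unique order: p < d < g < q < h < n < f < m < k < e < c.
Counting 4 from the largest end gives m.

m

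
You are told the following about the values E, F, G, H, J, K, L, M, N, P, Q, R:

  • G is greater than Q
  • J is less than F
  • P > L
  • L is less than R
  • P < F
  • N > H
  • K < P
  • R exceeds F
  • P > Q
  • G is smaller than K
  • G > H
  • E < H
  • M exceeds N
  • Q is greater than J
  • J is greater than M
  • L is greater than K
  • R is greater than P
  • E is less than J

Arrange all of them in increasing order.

E < H < N < M < J < Q < G < K < L < P < F < R

The consecutive links are each given: E < H; H < N; N < M; M < J; J < Q; Q < G; G < K; K < L; L < P; P < F; F < R.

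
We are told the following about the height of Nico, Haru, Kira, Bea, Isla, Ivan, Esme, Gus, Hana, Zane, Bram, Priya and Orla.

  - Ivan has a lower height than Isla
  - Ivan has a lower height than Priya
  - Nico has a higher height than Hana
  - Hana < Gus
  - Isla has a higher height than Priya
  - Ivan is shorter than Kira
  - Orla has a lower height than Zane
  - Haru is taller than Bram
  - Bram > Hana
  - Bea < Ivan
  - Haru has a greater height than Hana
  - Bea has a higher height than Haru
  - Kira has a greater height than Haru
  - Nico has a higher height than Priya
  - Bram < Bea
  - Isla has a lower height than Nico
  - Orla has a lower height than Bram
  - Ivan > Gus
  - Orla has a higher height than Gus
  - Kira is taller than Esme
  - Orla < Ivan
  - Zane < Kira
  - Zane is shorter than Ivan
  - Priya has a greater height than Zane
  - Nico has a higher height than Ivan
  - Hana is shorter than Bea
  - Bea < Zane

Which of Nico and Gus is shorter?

Link the given pairs in sequence: Gus < Orla; Orla < Bram; Bram < Haru; Haru < Bea; Bea < Zane; Zane < Ivan; Ivan < Priya; Priya < Isla; Isla < Nico.
Chaining these gives Gus < Orla < Bram < Haru < Bea < Zane < Ivan < Priya < Isla < Nico.
So Gus < Nico; Gus is the shorter of the two.

Gus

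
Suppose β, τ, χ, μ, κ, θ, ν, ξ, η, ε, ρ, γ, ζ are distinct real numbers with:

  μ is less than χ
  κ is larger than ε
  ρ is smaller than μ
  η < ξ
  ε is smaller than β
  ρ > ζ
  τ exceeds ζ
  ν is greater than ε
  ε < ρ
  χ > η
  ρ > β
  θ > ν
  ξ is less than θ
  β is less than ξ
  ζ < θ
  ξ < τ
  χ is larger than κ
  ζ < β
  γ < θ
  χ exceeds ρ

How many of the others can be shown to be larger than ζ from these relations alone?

From ζ the given relations immediately reach β, ρ, τ, θ.
From those, μ, ξ, χ — 7 in total.
No other element is forced above ζ by the given relations, so the count is 7.

7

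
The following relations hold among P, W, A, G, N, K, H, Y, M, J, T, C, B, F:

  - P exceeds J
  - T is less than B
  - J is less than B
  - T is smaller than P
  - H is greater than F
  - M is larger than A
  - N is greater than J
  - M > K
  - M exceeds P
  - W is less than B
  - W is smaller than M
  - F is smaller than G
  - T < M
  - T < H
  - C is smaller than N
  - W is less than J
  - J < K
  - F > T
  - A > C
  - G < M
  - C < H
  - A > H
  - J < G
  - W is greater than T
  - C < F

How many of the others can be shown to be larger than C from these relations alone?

Directly above C: F, H, N, A.
One step further: G, M (6 so far).
No other element is forced above C by the given relations, so the count is 6.

6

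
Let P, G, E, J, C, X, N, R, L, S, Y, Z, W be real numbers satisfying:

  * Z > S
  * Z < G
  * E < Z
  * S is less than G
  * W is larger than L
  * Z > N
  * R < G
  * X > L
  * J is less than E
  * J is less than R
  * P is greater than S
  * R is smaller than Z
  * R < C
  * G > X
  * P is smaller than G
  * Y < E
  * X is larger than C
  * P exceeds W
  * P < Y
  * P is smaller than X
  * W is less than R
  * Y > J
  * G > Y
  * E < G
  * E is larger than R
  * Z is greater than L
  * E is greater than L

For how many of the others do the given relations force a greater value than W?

8

The elements the relations force above W are R, P, C, Y, X, E, Z, G — no chain reaches any other.
That is 8.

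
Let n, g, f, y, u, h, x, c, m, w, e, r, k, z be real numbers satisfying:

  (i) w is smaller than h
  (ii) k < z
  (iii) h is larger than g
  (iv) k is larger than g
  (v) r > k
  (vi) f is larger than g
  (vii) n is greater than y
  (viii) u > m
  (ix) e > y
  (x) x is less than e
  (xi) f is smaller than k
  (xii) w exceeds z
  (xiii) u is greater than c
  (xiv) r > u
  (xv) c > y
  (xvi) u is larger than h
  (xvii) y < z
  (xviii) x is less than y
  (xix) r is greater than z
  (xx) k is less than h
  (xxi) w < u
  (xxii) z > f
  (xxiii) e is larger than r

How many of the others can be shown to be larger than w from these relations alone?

Directly above w: h, u.
One step further: r (3 so far).
One step further: e (4 so far).
Nothing else is reachable above w; 4 in all.

4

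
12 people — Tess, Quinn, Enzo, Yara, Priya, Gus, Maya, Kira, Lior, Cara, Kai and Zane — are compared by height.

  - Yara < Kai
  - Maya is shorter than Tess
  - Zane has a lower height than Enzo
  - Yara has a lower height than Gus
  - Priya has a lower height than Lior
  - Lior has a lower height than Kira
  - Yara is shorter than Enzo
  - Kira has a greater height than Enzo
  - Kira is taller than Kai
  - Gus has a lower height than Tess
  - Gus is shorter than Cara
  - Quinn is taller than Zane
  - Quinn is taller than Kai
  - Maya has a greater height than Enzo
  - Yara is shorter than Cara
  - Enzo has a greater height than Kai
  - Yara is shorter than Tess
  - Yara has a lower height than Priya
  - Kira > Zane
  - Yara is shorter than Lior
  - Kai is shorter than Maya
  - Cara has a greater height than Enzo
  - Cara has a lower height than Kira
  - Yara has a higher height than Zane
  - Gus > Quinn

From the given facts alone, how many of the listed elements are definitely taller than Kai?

7

From Kai the given relations immediately reach Enzo, Quinn, Maya, Kira.
From those, Gus, Tess, Cara — 7 in total.
Nothing else is reachable above Kai; 7 in all.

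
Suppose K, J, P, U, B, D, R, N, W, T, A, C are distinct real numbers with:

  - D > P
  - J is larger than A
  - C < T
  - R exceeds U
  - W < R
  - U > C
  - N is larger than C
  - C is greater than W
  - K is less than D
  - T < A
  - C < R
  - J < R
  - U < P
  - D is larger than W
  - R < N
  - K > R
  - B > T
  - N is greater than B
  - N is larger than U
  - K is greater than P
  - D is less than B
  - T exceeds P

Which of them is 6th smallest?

A

Chaining the given pairs: W < C < U < P < T < A < J < R < K < D < B < N.
Counting 6 from the smallest end gives A.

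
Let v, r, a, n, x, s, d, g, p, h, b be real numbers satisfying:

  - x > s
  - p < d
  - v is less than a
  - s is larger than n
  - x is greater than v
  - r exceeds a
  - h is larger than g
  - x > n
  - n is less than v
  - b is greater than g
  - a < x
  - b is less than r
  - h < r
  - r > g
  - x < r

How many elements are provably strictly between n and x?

3

Chaining upward from n reaches: s, v, a, r.
Chaining downward from x reaches: s, v, a.
Strictly between n and x are those in both lists: s, v, a — 3 elements.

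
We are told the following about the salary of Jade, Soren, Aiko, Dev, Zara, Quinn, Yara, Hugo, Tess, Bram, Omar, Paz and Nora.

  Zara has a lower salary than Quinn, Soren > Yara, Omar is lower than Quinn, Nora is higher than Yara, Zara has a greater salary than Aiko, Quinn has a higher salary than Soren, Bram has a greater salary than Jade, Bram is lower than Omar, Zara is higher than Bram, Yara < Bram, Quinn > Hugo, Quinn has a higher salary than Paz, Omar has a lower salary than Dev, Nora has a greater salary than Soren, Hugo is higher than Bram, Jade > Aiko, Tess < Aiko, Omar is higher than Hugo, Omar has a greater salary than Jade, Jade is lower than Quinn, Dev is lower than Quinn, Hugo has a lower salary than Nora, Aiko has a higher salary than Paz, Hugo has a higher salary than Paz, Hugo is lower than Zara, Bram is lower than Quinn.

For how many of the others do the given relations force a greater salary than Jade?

Directly above Jade: Bram, Omar, Quinn.
One step further: Hugo, Zara, Dev (6 so far).
One step further: Nora (7 so far).
No other element is forced above Jade by the given relations, so the count is 7.

7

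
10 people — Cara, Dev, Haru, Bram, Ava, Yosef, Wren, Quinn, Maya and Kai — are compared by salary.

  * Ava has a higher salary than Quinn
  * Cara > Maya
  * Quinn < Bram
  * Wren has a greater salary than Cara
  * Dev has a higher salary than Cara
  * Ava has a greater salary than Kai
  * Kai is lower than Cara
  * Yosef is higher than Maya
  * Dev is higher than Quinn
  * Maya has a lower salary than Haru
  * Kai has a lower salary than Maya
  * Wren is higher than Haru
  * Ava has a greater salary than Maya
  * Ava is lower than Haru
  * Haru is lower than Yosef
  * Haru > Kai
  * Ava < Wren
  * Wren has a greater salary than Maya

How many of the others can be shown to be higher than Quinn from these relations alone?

The elements the relations force above Quinn are Dev, Ava, Haru, Bram, Wren, Yosef — no chain reaches any other.
That is 6.

6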